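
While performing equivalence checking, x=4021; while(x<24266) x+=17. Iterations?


Step 1: x goes from 4021 toward 24266 by 17; the body runs while x<24266, so iterations = ceil((bound-start)/step)
Step 2: Distance=20245
Step 3: ceil(20245/17)=1191

1191


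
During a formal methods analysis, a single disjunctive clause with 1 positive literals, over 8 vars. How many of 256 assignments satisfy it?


Step 1: Total=2^8=256
Step 2: Unsat when all 1 false: 2^7=128
Step 3: Sat=256-128=128

128


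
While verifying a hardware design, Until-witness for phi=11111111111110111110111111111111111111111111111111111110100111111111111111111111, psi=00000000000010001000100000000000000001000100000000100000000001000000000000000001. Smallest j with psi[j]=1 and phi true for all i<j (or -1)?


(phi U psi) at 0: need smallest j with psi[j]=1 and phi[i]=1 for all i in [0,j).
Scan from step 0:
  step 0: phi=1, psi=0 -> continue
  step 1: phi=1, psi=0 -> continue
  step 2: phi=1, psi=0 -> continue
  step 3: phi=1, psi=0 -> continue
  step 12: psi=1 and phi held for [0,12) -> witness found
Witness step = 12

12


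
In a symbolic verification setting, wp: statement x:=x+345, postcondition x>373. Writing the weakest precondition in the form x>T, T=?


Formula: wp(x:=E, P) = P[E/x] (substitute E for x in postcondition)
Step 1: Postcondition: x>373
Step 2: Substitute x+345 for x: x+345>373
Step 3: Solve for x: x > 373-345 = 28

28


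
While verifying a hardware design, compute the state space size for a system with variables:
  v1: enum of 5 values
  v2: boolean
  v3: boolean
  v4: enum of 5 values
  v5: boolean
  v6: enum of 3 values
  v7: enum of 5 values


State space = product of domain sizes of all variables.
Domain sizes:
  v1 (enum of 5 values): 5
  v2 (boolean): 2
  v3 (boolean): 2
  v4 (enum of 5 values): 5
  v5 (boolean): 2
  v6 (enum of 3 values): 3
  v7 (enum of 5 values): 5
Product = 5 * 2 * 2 * 5 * 2 * 3 * 5 = 3000

3000


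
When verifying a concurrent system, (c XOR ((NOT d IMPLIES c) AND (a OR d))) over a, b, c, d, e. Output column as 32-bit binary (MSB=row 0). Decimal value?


Formula: (c XOR ((NOT d IMPLIES c) AND (a OR d))) over a, b, c, d, e (32 rows)
Evaluate each row (bits = a,b,c,d,e, MSB first):
  row 0 [00000]: (0 XOR ((NOT 0 IMPLIES 0) AND (0 OR 0))) -> 0
  row 1 [00001]: (0 XOR ((NOT 0 IMPLIES 0) AND (0 OR 0))) -> 0
  row 2 [00010]: (0 XOR ((NOT 1 IMPLIES 0) AND (0 OR 1))) -> 1
  row 3 [00011]: (0 XOR ((NOT 1 IMPLIES 0) AND (0 OR 1))) -> 1
  row 4 [00100]: (1 XOR ((NOT 0 IMPLIES 1) AND (0 OR 0))) -> 1
  row 5 [00101]: (1 XOR ((NOT 0 IMPLIES 1) AND (0 OR 0))) -> 1
  row 6 [00110]: (1 XOR ((NOT 1 IMPLIES 1) AND (0 OR 1))) -> 0
  row 7 [00111]: (1 XOR ((NOT 1 IMPLIES 1) AND (0 OR 1))) -> 0
  row 8 [01000]: (0 XOR ((NOT 0 IMPLIES 0) AND (0 OR 0))) -> 0
  row 9 [01001]: (0 XOR ((NOT 0 IMPLIES 0) AND (0 OR 0))) -> 0
  row 10 [01010]: (0 XOR ((NOT 1 IMPLIES 0) AND (0 OR 1))) -> 1
  row 11 [01011]: (0 XOR ((NOT 1 IMPLIES 0) AND (0 OR 1))) -> 1
  row 12 [01100]: (1 XOR ((NOT 0 IMPLIES 1) AND (0 OR 0))) -> 1
  row 13 [01101]: (1 XOR ((NOT 0 IMPLIES 1) AND (0 OR 0))) -> 1
  row 14 [01110]: (1 XOR ((NOT 1 IMPLIES 1) AND (0 OR 1))) -> 0
  row 15 [01111]: (1 XOR ((NOT 1 IMPLIES 1) AND (0 OR 1))) -> 0
  row 16 [10000]: (0 XOR ((NOT 0 IMPLIES 0) AND (1 OR 0))) -> 0
  row 17 [10001]: (0 XOR ((NOT 0 IMPLIES 0) AND (1 OR 0))) -> 0
  row 18 [10010]: (0 XOR ((NOT 1 IMPLIES 0) AND (1 OR 1))) -> 1
  row 19 [10011]: (0 XOR ((NOT 1 IMPLIES 0) AND (1 OR 1))) -> 1
  row 20 [10100]: (1 XOR ((NOT 0 IMPLIES 1) AND (1 OR 0))) -> 0
  row 21 [10101]: (1 XOR ((NOT 0 IMPLIES 1) AND (1 OR 0))) -> 0
  row 22 [10110]: (1 XOR ((NOT 1 IMPLIES 1) AND (1 OR 1))) -> 0
  row 23 [10111]: (1 XOR ((NOT 1 IMPLIES 1) AND (1 OR 1))) -> 0
  row 24 [11000]: (0 XOR ((NOT 0 IMPLIES 0) AND (1 OR 0))) -> 0
  row 25 [11001]: (0 XOR ((NOT 0 IMPLIES 0) AND (1 OR 0))) -> 0
  row 26 [11010]: (0 XOR ((NOT 1 IMPLIES 0) AND (1 OR 1))) -> 1
  row 27 [11011]: (0 XOR ((NOT 1 IMPLIES 0) AND (1 OR 1))) -> 1
  row 28 [11100]: (1 XOR ((NOT 0 IMPLIES 1) AND (1 OR 0))) -> 0
  row 29 [11101]: (1 XOR ((NOT 0 IMPLIES 1) AND (1 OR 0))) -> 0
  row 30 [11110]: (1 XOR ((NOT 1 IMPLIES 1) AND (1 OR 1))) -> 0
  row 31 [11111]: (1 XOR ((NOT 1 IMPLIES 1) AND (1 OR 1))) -> 0
Full result column, 4 rows per line (a,b,c fixed per line; d,e runs 00..11 left to right):
  rows 0-3 [a,b,c=000]: 0011  = hex 3
  rows 4-7 [a,b,c=001]: 1100  = hex C
  rows 8-11 [a,b,c=010]: 0011  = hex 3
  rows 12-15 [a,b,c=011]: 1100  = hex C
  rows 16-19 [a,b,c=100]: 0011  = hex 3
  rows 20-23 [a,b,c=101]: 0000  = hex 0
  rows 24-27 [a,b,c=110]: 0011  = hex 3
  rows 28-31 [a,b,c=111]: 0000  = hex 0
Output column (row 0 .. row 31) = 00111100001111000011000000110000
Output column grouped in 4s = 0011 1100 0011 1100 0011 0000 0011 0000 = 0x3C3C3030
Convert to decimal digit by digit (value = value*16 + digit):
  3 -> 3
  3*16 + 12 (C) = 60
  60*16 + 3 = 963
  963*16 + 12 (C) = 15420
  15420*16 + 3 = 246723
  246723*16 + 0 = 3947568
  3947568*16 + 3 = 63161091
  63161091*16 + 0 = 1010577456
Decimal = 1010577456

1010577456


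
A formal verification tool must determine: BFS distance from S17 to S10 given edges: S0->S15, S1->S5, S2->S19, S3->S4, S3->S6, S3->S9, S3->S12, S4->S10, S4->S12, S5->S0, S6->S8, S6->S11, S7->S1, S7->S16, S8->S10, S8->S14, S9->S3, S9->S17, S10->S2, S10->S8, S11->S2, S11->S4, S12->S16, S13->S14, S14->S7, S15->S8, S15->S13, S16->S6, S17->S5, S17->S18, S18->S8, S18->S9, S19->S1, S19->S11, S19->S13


BFS layer-by-layer from S17:
  dist 0: {S17}
  dist 1: {S5, S18}
  dist 2: {S0, S8, S9}
  dist 3: {S3, S10, S14, S15}
  -> S10 reached at distance 3
Shortest path length = 3

3


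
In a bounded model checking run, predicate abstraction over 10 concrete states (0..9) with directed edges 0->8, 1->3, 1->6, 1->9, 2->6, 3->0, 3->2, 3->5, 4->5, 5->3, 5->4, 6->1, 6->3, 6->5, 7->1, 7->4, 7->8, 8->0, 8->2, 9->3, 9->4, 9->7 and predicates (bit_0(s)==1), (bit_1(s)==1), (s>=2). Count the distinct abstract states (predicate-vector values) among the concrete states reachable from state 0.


BFS from 0:
Concrete reachable: {0, 1, 2, 3, 4, 5, 6, 7, 8, 9}
Abstract via predicates (bit_0(s)==1), (bit_1(s)==1), (s>=2):
  (0,0,0) <- {0}
  (0,0,1) <- {4, 8}
  (0,1,1) <- {2, 6}
  (1,0,0) <- {1}
  (1,0,1) <- {5, 9}
  (1,1,1) <- {3, 7}
Distinct abstract states = 6

6


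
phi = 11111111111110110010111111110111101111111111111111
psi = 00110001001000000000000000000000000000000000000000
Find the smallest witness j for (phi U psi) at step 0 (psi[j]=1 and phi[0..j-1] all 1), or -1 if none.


(phi U psi) at 0: need smallest j with psi[j]=1 and phi[i]=1 for all i in [0,j).
Scan from step 0:
  step 0: phi=1, psi=0 -> continue
  step 1: phi=1, psi=0 -> continue
  step 2: psi=1 and phi held for [0,2) -> witness found
Witness step = 2

2


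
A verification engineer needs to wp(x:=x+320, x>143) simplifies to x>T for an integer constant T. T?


Formula: wp(x:=E, P) = P[E/x] (substitute E for x in postcondition)
Step 1: Postcondition: x>143
Step 2: Substitute x+320 for x: x+320>143
Step 3: Solve for x: x > 143-320 = -177

-177


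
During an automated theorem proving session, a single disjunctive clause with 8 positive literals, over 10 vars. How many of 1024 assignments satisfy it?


Step 1: Total=2^10=1024
Step 2: Unsat when all 8 false: 2^2=4
Step 3: Sat=1024-4=1020

1020


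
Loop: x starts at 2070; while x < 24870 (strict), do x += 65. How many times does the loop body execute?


Step 1: x goes from 2070 toward 24870 by 65; the body runs while x<24870, so iterations = ceil((bound-start)/step)
Step 2: Distance=22800
Step 3: ceil(22800/65)=351

351


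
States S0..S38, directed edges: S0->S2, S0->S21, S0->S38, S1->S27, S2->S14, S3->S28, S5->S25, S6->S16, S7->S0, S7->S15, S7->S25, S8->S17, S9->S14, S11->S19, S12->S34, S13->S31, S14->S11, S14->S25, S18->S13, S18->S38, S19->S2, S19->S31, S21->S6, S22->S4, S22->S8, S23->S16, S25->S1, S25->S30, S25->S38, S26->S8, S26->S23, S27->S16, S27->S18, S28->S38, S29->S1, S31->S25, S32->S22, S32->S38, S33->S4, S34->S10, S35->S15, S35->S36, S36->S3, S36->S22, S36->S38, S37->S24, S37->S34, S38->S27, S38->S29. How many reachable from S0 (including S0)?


BFS from S0:
  layer 0: {S0}
  layer 1: {S2, S21, S38}
  layer 2: {S6, S14, S27, S29}
  layer 3: {S1, S11, S16, S18, S25}
  layer 4: {S13, S19, S30}
  layer 5: {S31}
Reachable set: {S0, S1, S2, S6, S11, S13, S14, S16, S18, S19, S21, S25, S27, S29, S30, S31, S38}
Count = 17

17


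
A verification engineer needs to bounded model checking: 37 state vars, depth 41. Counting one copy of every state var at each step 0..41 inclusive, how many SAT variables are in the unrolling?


BMC unrolls to depth k, creating one copy of each state var for steps 0..k.
Step count = 41 + 1 = 42 (steps 0 through 41)
Vars per step = 37
Total = 37 * 42 = 1554

1554


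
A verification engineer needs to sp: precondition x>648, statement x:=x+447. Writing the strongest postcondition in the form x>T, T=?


Formula: sp(P, x:=E) = exists old_x. (x = E[old_x/x]) AND P[old_x/x] (old_x is the value of x before the assignment; eliminate old_x by solving x = E[old_x/x] for old_x)
Step 1: Precondition P: x>648, i.e. old_x > 648
Step 2: Assignment gives x = old_x + 447, so old_x = x - 447
Step 3: Substitute into P: x - 447 > 648
Step 4: Simplify: x > 648+447 = 1095

1095


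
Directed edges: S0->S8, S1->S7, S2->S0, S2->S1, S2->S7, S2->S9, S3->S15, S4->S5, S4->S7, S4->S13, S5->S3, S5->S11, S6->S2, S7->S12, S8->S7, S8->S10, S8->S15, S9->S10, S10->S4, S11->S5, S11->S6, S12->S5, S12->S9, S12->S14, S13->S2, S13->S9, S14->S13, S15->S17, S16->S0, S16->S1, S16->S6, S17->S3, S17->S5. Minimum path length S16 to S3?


BFS layer-by-layer from S16:
  dist 0: {S16}
  dist 1: {S0, S1, S6}
  dist 2: {S2, S7, S8}
  dist 3: {S9, S10, S12, S15}
  dist 4: {S4, S5, S14, S17}
  dist 5: {S3, S11, S13}
  -> S3 reached at distance 5
Shortest path length = 5

5


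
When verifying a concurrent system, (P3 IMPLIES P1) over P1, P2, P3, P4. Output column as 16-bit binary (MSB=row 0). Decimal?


Formula: (P3 IMPLIES P1) over P1, P2, P3, P4 (16 rows)
Evaluate each row (bits = P1,P2,P3,P4, MSB first):
  row 0 [0000]: (0 IMPLIES 0) -> 1
  row 1 [0001]: (0 IMPLIES 0) -> 1
  row 2 [0010]: (1 IMPLIES 0) -> 0
  row 3 [0011]: (1 IMPLIES 0) -> 0
  row 4 [0100]: (0 IMPLIES 0) -> 1
  row 5 [0101]: (0 IMPLIES 0) -> 1
  row 6 [0110]: (1 IMPLIES 0) -> 0
  row 7 [0111]: (1 IMPLIES 0) -> 0
  row 8 [1000]: (0 IMPLIES 1) -> 1
  row 9 [1001]: (0 IMPLIES 1) -> 1
  row 10 [1010]: (1 IMPLIES 1) -> 1
  row 11 [1011]: (1 IMPLIES 1) -> 1
  row 12 [1100]: (0 IMPLIES 1) -> 1
  row 13 [1101]: (0 IMPLIES 1) -> 1
  row 14 [1110]: (1 IMPLIES 1) -> 1
  row 15 [1111]: (1 IMPLIES 1) -> 1
Full result column, 4 rows per line (P1,P2 fixed per line; P3,P4 runs 00..11 left to right):
  rows 0-3 [P1,P2=00]: 1100  = hex C
  rows 4-7 [P1,P2=01]: 1100  = hex C
  rows 8-11 [P1,P2=10]: 1111  = hex F
  rows 12-15 [P1,P2=11]: 1111  = hex F
Output column (row 0 .. row 15) = 1100110011111111
Output column grouped in 4s = 1100 1100 1111 1111 = 0xCCFF
Convert to decimal digit by digit (value = value*16 + digit):
  C -> 12
  12*16 + 12 (C) = 204
  204*16 + 15 (F) = 3279
  3279*16 + 15 (F) = 52479
Decimal = 52479

52479


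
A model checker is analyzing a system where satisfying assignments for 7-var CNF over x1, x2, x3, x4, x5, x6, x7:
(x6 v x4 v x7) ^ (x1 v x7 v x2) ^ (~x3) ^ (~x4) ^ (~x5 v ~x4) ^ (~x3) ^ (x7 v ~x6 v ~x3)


CNF with 7 clauses over 7 vars (128 assignments).
An assignment satisfies CNF iff every clause has >=1 true literal.
Check each row (bits = x1,x2,x3,x4,x5,x6,x7; clause T/F shown):
  row 0 [0000000]: clauses=FFTTTTT -> 0
  row 1 [0000001]: clauses=TTTTTTT -> 1
  row 2 [0000010]: clauses=TFTTTTT -> 0
  row 3 [0000011]: clauses=TTTTTTT -> 1
  row 4 [0000100]: clauses=FFTTTTT -> 0
  (every remaining row is evaluated the same way; all 128 results are listed next)
Full result column, 8 rows per line (x1,x2,x3,x4 fixed per line; x5,x6,x7 runs 000..111 left to right):
  rows 0-7 [x1,x2,x3,x4=0000]: 01010101  (ones: 4)
  rows 8-15 [x1,x2,x3,x4=0001]: 00000000  (ones: 0)
  rows 16-23 [x1,x2,x3,x4=0010]: 00000000  (ones: 0)
  rows 24-31 [x1,x2,x3,x4=0011]: 00000000  (ones: 0)
  rows 32-39 [x1,x2,x3,x4=0100]: 01110111  (ones: 6)
  rows 40-47 [x1,x2,x3,x4=0101]: 00000000  (ones: 0)
  rows 48-55 [x1,x2,x3,x4=0110]: 00000000  (ones: 0)
  rows 56-63 [x1,x2,x3,x4=0111]: 00000000  (ones: 0)
  rows 64-71 [x1,x2,x3,x4=1000]: 01110111  (ones: 6)
  rows 72-79 [x1,x2,x3,x4=1001]: 00000000  (ones: 0)
  rows 80-87 [x1,x2,x3,x4=1010]: 00000000  (ones: 0)
  rows 88-95 [x1,x2,x3,x4=1011]: 00000000  (ones: 0)
  rows 96-103 [x1,x2,x3,x4=1100]: 01110111  (ones: 6)
  rows 104-111 [x1,x2,x3,x4=1101]: 00000000  (ones: 0)
  rows 112-119 [x1,x2,x3,x4=1110]: 00000000  (ones: 0)
  rows 120-127 [x1,x2,x3,x4=1111]: 00000000  (ones: 0)
Satisfying assignments = 4+0+0+0+6+0+0+0+6+0+0+0+6+0+0+0 = 22

22


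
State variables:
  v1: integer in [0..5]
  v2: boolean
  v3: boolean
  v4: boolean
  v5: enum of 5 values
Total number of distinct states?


State space = product of domain sizes of all variables.
Domain sizes:
  v1 (integer in [0..5]): 6
  v2 (boolean): 2
  v3 (boolean): 2
  v4 (boolean): 2
  v5 (enum of 5 values): 5
Product = 6 * 2 * 2 * 2 * 5 = 240

240


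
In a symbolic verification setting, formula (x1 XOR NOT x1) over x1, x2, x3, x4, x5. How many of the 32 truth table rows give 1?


Formula: (x1 XOR NOT x1) over 5 vars (32 rows)
Evaluate each row (x1, x2, x3, x4, x5 as bits, MSB first):
  row 0 [00000]: (0 XOR NOT 0) -> 1
  row 1 [00001]: (0 XOR NOT 0) -> 1
  row 2 [00010]: (0 XOR NOT 0) -> 1
  row 3 [00011]: (0 XOR NOT 0) -> 1
  row 4 [00100]: (0 XOR NOT 0) -> 1
  row 5 [00101]: (0 XOR NOT 0) -> 1
  row 6 [00110]: (0 XOR NOT 0) -> 1
  row 7 [00111]: (0 XOR NOT 0) -> 1
  row 8 [01000]: (0 XOR NOT 0) -> 1
  row 9 [01001]: (0 XOR NOT 0) -> 1
  row 10 [01010]: (0 XOR NOT 0) -> 1
  row 11 [01011]: (0 XOR NOT 0) -> 1
  row 12 [01100]: (0 XOR NOT 0) -> 1
  row 13 [01101]: (0 XOR NOT 0) -> 1
  row 14 [01110]: (0 XOR NOT 0) -> 1
  row 15 [01111]: (0 XOR NOT 0) -> 1
  row 16 [10000]: (1 XOR NOT 1) -> 1
  row 17 [10001]: (1 XOR NOT 1) -> 1
  row 18 [10010]: (1 XOR NOT 1) -> 1
  row 19 [10011]: (1 XOR NOT 1) -> 1
  row 20 [10100]: (1 XOR NOT 1) -> 1
  row 21 [10101]: (1 XOR NOT 1) -> 1
  row 22 [10110]: (1 XOR NOT 1) -> 1
  row 23 [10111]: (1 XOR NOT 1) -> 1
  row 24 [11000]: (1 XOR NOT 1) -> 1
  row 25 [11001]: (1 XOR NOT 1) -> 1
  row 26 [11010]: (1 XOR NOT 1) -> 1
  row 27 [11011]: (1 XOR NOT 1) -> 1
  row 28 [11100]: (1 XOR NOT 1) -> 1
  row 29 [11101]: (1 XOR NOT 1) -> 1
  row 30 [11110]: (1 XOR NOT 1) -> 1
  row 31 [11111]: (1 XOR NOT 1) -> 1
Full result column, 8 rows per line (x1,x2 fixed per line; x3,x4,x5 runs 000..111 left to right):
  rows 0-7 [x1,x2=00]: 11111111  (ones: 8)
  rows 8-15 [x1,x2=01]: 11111111  (ones: 8)
  rows 16-23 [x1,x2=10]: 11111111  (ones: 8)
  rows 24-31 [x1,x2=11]: 11111111  (ones: 8)
Count of 1-rows = 8+8+8+8 = 32

32


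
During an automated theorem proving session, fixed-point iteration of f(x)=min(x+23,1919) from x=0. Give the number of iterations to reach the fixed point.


Step 1: x=0, cap=1919, increment=23
Step 2: x grows by 23 each step until capped at 1919; fixed point is x=1919
Step 3: iterations = ceil(1919/23) = 84

84


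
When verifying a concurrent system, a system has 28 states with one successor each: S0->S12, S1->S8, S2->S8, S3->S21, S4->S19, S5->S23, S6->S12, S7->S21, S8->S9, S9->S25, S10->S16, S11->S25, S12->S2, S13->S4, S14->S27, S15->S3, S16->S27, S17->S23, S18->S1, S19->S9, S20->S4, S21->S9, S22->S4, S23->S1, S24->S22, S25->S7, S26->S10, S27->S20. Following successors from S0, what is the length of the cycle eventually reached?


Trace from S0 until a state repeats:
  S0 -> S12 -> S2 -> S8 -> S9 -> S25 -> S7 -> S21 -> S9
S9 first seen at step 4, revisited at step 8.
Cycle length = 8 - 4 = 4

4


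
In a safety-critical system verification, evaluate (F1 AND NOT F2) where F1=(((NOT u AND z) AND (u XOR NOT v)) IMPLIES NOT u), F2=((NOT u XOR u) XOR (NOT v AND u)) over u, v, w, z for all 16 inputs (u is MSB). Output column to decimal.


F1 = (((NOT u AND z) AND (u XOR NOT v)) IMPLIES NOT u)
F2 = ((NOT u XOR u) XOR (NOT v AND u))
Counterexample to F1=>F2 is where F1=1 and F2=0.
Evaluate each row (bits = u,v,w,z, MSB first):
  row 0 [0000]: F1=1 F2=1 -> F1&~F2 -> 0
  row 1 [0001]: F1=1 F2=1 -> F1&~F2 -> 0
  row 2 [0010]: F1=1 F2=1 -> F1&~F2 -> 0
  row 3 [0011]: F1=1 F2=1 -> F1&~F2 -> 0
  row 4 [0100]: F1=1 F2=1 -> F1&~F2 -> 0
  row 5 [0101]: F1=1 F2=1 -> F1&~F2 -> 0
  row 6 [0110]: F1=1 F2=1 -> F1&~F2 -> 0
  row 7 [0111]: F1=1 F2=1 -> F1&~F2 -> 0
  row 8 [1000]: F1=1 F2=0 -> F1&~F2 -> 1
  row 9 [1001]: F1=1 F2=0 -> F1&~F2 -> 1
  row 10 [1010]: F1=1 F2=0 -> F1&~F2 -> 1
  row 11 [1011]: F1=1 F2=0 -> F1&~F2 -> 1
  row 12 [1100]: F1=1 F2=1 -> F1&~F2 -> 0
  row 13 [1101]: F1=1 F2=1 -> F1&~F2 -> 0
  row 14 [1110]: F1=1 F2=1 -> F1&~F2 -> 0
  row 15 [1111]: F1=1 F2=1 -> F1&~F2 -> 0
Full result column, 4 rows per line (u,v fixed per line; w,z runs 00..11 left to right):
  rows 0-3 [u,v=00]: 0000  = hex 0
  rows 4-7 [u,v=01]: 0000  = hex 0
  rows 8-11 [u,v=10]: 1111  = hex F
  rows 12-15 [u,v=11]: 0000  = hex 0
Counterexample vector (row 0 .. row 15) = 0000000011110000
Output column grouped in 4s = 0000 0000 1111 0000 = 0x00F0
Convert to decimal digit by digit (value = value*16 + digit):
  0 -> 0
  0*16 + 0 = 0
  0*16 + 15 (F) = 15
  15*16 + 0 = 240
Decimal = 240

240


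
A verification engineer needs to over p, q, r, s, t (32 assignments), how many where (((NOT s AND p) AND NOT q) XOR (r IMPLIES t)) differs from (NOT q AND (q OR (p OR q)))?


F1 = (((NOT s AND p) AND NOT q) XOR (r IMPLIES t))
F2 = (NOT q AND (q OR (p OR q)))
Evaluate both on each of 32 rows (bits = p,q,r,s,t):
  row 0 [00000]: F1=1 F2=0 (differ) -> 1
  row 1 [00001]: F1=1 F2=0 (differ) -> 1
  row 2 [00010]: F1=1 F2=0 (differ) -> 1
  row 3 [00011]: F1=1 F2=0 (differ) -> 1
  row 4 [00100]: F1=0 F2=0 -> 0
  row 5 [00101]: F1=1 F2=0 (differ) -> 1
  row 6 [00110]: F1=0 F2=0 -> 0
  row 7 [00111]: F1=1 F2=0 (differ) -> 1
  row 8 [01000]: F1=1 F2=0 (differ) -> 1
  row 9 [01001]: F1=1 F2=0 (differ) -> 1
  row 10 [01010]: F1=1 F2=0 (differ) -> 1
  row 11 [01011]: F1=1 F2=0 (differ) -> 1
  row 12 [01100]: F1=0 F2=0 -> 0
  row 13 [01101]: F1=1 F2=0 (differ) -> 1
  row 14 [01110]: F1=0 F2=0 -> 0
  row 15 [01111]: F1=1 F2=0 (differ) -> 1
  row 16 [10000]: F1=0 F2=1 (differ) -> 1
  row 17 [10001]: F1=0 F2=1 (differ) -> 1
  row 18 [10010]: F1=1 F2=1 -> 0
  row 19 [10011]: F1=1 F2=1 -> 0
  row 20 [10100]: F1=1 F2=1 -> 0
  row 21 [10101]: F1=0 F2=1 (differ) -> 1
  row 22 [10110]: F1=0 F2=1 (differ) -> 1
  row 23 [10111]: F1=1 F2=1 -> 0
  row 24 [11000]: F1=1 F2=0 (differ) -> 1
  row 25 [11001]: F1=1 F2=0 (differ) -> 1
  row 26 [11010]: F1=1 F2=0 (differ) -> 1
  row 27 [11011]: F1=1 F2=0 (differ) -> 1
  row 28 [11100]: F1=0 F2=0 -> 0
  row 29 [11101]: F1=1 F2=0 (differ) -> 1
  row 30 [11110]: F1=0 F2=0 -> 0
  row 31 [11111]: F1=1 F2=0 (differ) -> 1
Full result column, 8 rows per line (p,q fixed per line; r,s,t runs 000..111 left to right):
  rows 0-7 [p,q=00]: 11110101  (ones: 6)
  rows 8-15 [p,q=01]: 11110101  (ones: 6)
  rows 16-23 [p,q=10]: 11000110  (ones: 4)
  rows 24-31 [p,q=11]: 11110101  (ones: 6)
Disagreements = 6+6+4+6 = 22

22


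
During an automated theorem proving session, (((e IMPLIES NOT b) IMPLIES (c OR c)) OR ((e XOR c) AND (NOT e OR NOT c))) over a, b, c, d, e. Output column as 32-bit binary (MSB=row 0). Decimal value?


Formula: (((e IMPLIES NOT b) IMPLIES (c OR c)) OR ((e XOR c) AND (NOT e OR NOT c))) over a, b, c, d, e (32 rows)
Evaluate each row (bits = a,b,c,d,e, MSB first):
  row 0 [00000]: (((0 IMPLIES NOT 0) IMPLIES (0 OR 0)) OR ((0 XOR 0) AND (NOT 0 OR NOT 0))) -> 0
  row 1 [00001]: (((1 IMPLIES NOT 0) IMPLIES (0 OR 0)) OR ((1 XOR 0) AND (NOT 1 OR NOT 0))) -> 1
  row 2 [00010]: (((0 IMPLIES NOT 0) IMPLIES (0 OR 0)) OR ((0 XOR 0) AND (NOT 0 OR NOT 0))) -> 0
  row 3 [00011]: (((1 IMPLIES NOT 0) IMPLIES (0 OR 0)) OR ((1 XOR 0) AND (NOT 1 OR NOT 0))) -> 1
  row 4 [00100]: (((0 IMPLIES NOT 0) IMPLIES (1 OR 1)) OR ((0 XOR 1) AND (NOT 0 OR NOT 1))) -> 1
  row 5 [00101]: (((1 IMPLIES NOT 0) IMPLIES (1 OR 1)) OR ((1 XOR 1) AND (NOT 1 OR NOT 1))) -> 1
  row 6 [00110]: (((0 IMPLIES NOT 0) IMPLIES (1 OR 1)) OR ((0 XOR 1) AND (NOT 0 OR NOT 1))) -> 1
  row 7 [00111]: (((1 IMPLIES NOT 0) IMPLIES (1 OR 1)) OR ((1 XOR 1) AND (NOT 1 OR NOT 1))) -> 1
  row 8 [01000]: (((0 IMPLIES NOT 1) IMPLIES (0 OR 0)) OR ((0 XOR 0) AND (NOT 0 OR NOT 0))) -> 0
  row 9 [01001]: (((1 IMPLIES NOT 1) IMPLIES (0 OR 0)) OR ((1 XOR 0) AND (NOT 1 OR NOT 0))) -> 1
  row 10 [01010]: (((0 IMPLIES NOT 1) IMPLIES (0 OR 0)) OR ((0 XOR 0) AND (NOT 0 OR NOT 0))) -> 0
  row 11 [01011]: (((1 IMPLIES NOT 1) IMPLIES (0 OR 0)) OR ((1 XOR 0) AND (NOT 1 OR NOT 0))) -> 1
  row 12 [01100]: (((0 IMPLIES NOT 1) IMPLIES (1 OR 1)) OR ((0 XOR 1) AND (NOT 0 OR NOT 1))) -> 1
  row 13 [01101]: (((1 IMPLIES NOT 1) IMPLIES (1 OR 1)) OR ((1 XOR 1) AND (NOT 1 OR NOT 1))) -> 1
  row 14 [01110]: (((0 IMPLIES NOT 1) IMPLIES (1 OR 1)) OR ((0 XOR 1) AND (NOT 0 OR NOT 1))) -> 1
  row 15 [01111]: (((1 IMPLIES NOT 1) IMPLIES (1 OR 1)) OR ((1 XOR 1) AND (NOT 1 OR NOT 1))) -> 1
  row 16 [10000]: (((0 IMPLIES NOT 0) IMPLIES (0 OR 0)) OR ((0 XOR 0) AND (NOT 0 OR NOT 0))) -> 0
  row 17 [10001]: (((1 IMPLIES NOT 0) IMPLIES (0 OR 0)) OR ((1 XOR 0) AND (NOT 1 OR NOT 0))) -> 1
  row 18 [10010]: (((0 IMPLIES NOT 0) IMPLIES (0 OR 0)) OR ((0 XOR 0) AND (NOT 0 OR NOT 0))) -> 0
  row 19 [10011]: (((1 IMPLIES NOT 0) IMPLIES (0 OR 0)) OR ((1 XOR 0) AND (NOT 1 OR NOT 0))) -> 1
  row 20 [10100]: (((0 IMPLIES NOT 0) IMPLIES (1 OR 1)) OR ((0 XOR 1) AND (NOT 0 OR NOT 1))) -> 1
  row 21 [10101]: (((1 IMPLIES NOT 0) IMPLIES (1 OR 1)) OR ((1 XOR 1) AND (NOT 1 OR NOT 1))) -> 1
  row 22 [10110]: (((0 IMPLIES NOT 0) IMPLIES (1 OR 1)) OR ((0 XOR 1) AND (NOT 0 OR NOT 1))) -> 1
  row 23 [10111]: (((1 IMPLIES NOT 0) IMPLIES (1 OR 1)) OR ((1 XOR 1) AND (NOT 1 OR NOT 1))) -> 1
  row 24 [11000]: (((0 IMPLIES NOT 1) IMPLIES (0 OR 0)) OR ((0 XOR 0) AND (NOT 0 OR NOT 0))) -> 0
  row 25 [11001]: (((1 IMPLIES NOT 1) IMPLIES (0 OR 0)) OR ((1 XOR 0) AND (NOT 1 OR NOT 0))) -> 1
  row 26 [11010]: (((0 IMPLIES NOT 1) IMPLIES (0 OR 0)) OR ((0 XOR 0) AND (NOT 0 OR NOT 0))) -> 0
  row 27 [11011]: (((1 IMPLIES NOT 1) IMPLIES (0 OR 0)) OR ((1 XOR 0) AND (NOT 1 OR NOT 0))) -> 1
  row 28 [11100]: (((0 IMPLIES NOT 1) IMPLIES (1 OR 1)) OR ((0 XOR 1) AND (NOT 0 OR NOT 1))) -> 1
  row 29 [11101]: (((1 IMPLIES NOT 1) IMPLIES (1 OR 1)) OR ((1 XOR 1) AND (NOT 1 OR NOT 1))) -> 1
  row 30 [11110]: (((0 IMPLIES NOT 1) IMPLIES (1 OR 1)) OR ((0 XOR 1) AND (NOT 0 OR NOT 1))) -> 1
  row 31 [11111]: (((1 IMPLIES NOT 1) IMPLIES (1 OR 1)) OR ((1 XOR 1) AND (NOT 1 OR NOT 1))) -> 1
Full result column, 4 rows per line (a,b,c fixed per line; d,e runs 00..11 left to right):
  rows 0-3 [a,b,c=000]: 0101  = hex 5
  rows 4-7 [a,b,c=001]: 1111  = hex F
  rows 8-11 [a,b,c=010]: 0101  = hex 5
  rows 12-15 [a,b,c=011]: 1111  = hex F
  rows 16-19 [a,b,c=100]: 0101  = hex 5
  rows 20-23 [a,b,c=101]: 1111  = hex F
  rows 24-27 [a,b,c=110]: 0101  = hex 5
  rows 28-31 [a,b,c=111]: 1111  = hex F
Output column (row 0 .. row 31) = 01011111010111110101111101011111
Output column grouped in 4s = 0101 1111 0101 1111 0101 1111 0101 1111 = 0x5F5F5F5F
Convert to decimal digit by digit (value = value*16 + digit):
  5 -> 5
  5*16 + 15 (F) = 95
  95*16 + 5 = 1525
  1525*16 + 15 (F) = 24415
  24415*16 + 5 = 390645
  390645*16 + 15 (F) = 6250335
  6250335*16 + 5 = 100005365
  100005365*16 + 15 (F) = 1600085855
Decimal = 1600085855

1600085855


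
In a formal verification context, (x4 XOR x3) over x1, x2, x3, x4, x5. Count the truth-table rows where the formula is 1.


Formula: (x4 XOR x3) over 5 vars (32 rows)
Evaluate each row (x1, x2, x3, x4, x5 as bits, MSB first):
  row 0 [00000]: (0 XOR 0) -> 0
  row 1 [00001]: (0 XOR 0) -> 0
  row 2 [00010]: (1 XOR 0) -> 1
  row 3 [00011]: (1 XOR 0) -> 1
  row 4 [00100]: (0 XOR 1) -> 1
  row 5 [00101]: (0 XOR 1) -> 1
  row 6 [00110]: (1 XOR 1) -> 0
  row 7 [00111]: (1 XOR 1) -> 0
  row 8 [01000]: (0 XOR 0) -> 0
  row 9 [01001]: (0 XOR 0) -> 0
  row 10 [01010]: (1 XOR 0) -> 1
  row 11 [01011]: (1 XOR 0) -> 1
  row 12 [01100]: (0 XOR 1) -> 1
  row 13 [01101]: (0 XOR 1) -> 1
  row 14 [01110]: (1 XOR 1) -> 0
  row 15 [01111]: (1 XOR 1) -> 0
  row 16 [10000]: (0 XOR 0) -> 0
  row 17 [10001]: (0 XOR 0) -> 0
  row 18 [10010]: (1 XOR 0) -> 1
  row 19 [10011]: (1 XOR 0) -> 1
  row 20 [10100]: (0 XOR 1) -> 1
  row 21 [10101]: (0 XOR 1) -> 1
  row 22 [10110]: (1 XOR 1) -> 0
  row 23 [10111]: (1 XOR 1) -> 0
  row 24 [11000]: (0 XOR 0) -> 0
  row 25 [11001]: (0 XOR 0) -> 0
  row 26 [11010]: (1 XOR 0) -> 1
  row 27 [11011]: (1 XOR 0) -> 1
  row 28 [11100]: (0 XOR 1) -> 1
  row 29 [11101]: (0 XOR 1) -> 1
  row 30 [11110]: (1 XOR 1) -> 0
  row 31 [11111]: (1 XOR 1) -> 0
Full result column, 8 rows per line (x1,x2 fixed per line; x3,x4,x5 runs 000..111 left to right):
  rows 0-7 [x1,x2=00]: 00111100  (ones: 4)
  rows 8-15 [x1,x2=01]: 00111100  (ones: 4)
  rows 16-23 [x1,x2=10]: 00111100  (ones: 4)
  rows 24-31 [x1,x2=11]: 00111100  (ones: 4)
Count of 1-rows = 4+4+4+4 = 16

16


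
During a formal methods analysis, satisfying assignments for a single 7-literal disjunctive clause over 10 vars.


Step 1: Total=2^10=1024
Step 2: Unsat when all 7 false: 2^3=8
Step 3: Sat=1024-8=1016

1016


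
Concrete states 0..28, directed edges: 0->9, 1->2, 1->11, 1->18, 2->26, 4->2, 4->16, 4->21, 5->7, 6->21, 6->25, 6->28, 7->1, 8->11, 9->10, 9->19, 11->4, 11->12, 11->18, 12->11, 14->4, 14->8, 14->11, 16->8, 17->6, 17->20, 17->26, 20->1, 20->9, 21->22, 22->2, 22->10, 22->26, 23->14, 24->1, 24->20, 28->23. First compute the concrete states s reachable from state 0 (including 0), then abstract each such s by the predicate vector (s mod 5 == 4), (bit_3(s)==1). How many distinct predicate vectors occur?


BFS from 0:
Concrete reachable: {0, 9, 10, 19}
Abstract via predicates (s mod 5 == 4), (bit_3(s)==1):
  (0,0) <- {0}
  (0,1) <- {10}
  (1,0) <- {19}
  (1,1) <- {9}
Distinct abstract states = 4

4


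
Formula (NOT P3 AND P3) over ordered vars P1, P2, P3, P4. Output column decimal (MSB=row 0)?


Formula: (NOT P3 AND P3) over P1, P2, P3, P4 (16 rows)
Evaluate each row (bits = P1,P2,P3,P4, MSB first):
  row 0 [0000]: (NOT 0 AND 0) -> 0
  row 1 [0001]: (NOT 0 AND 0) -> 0
  row 2 [0010]: (NOT 1 AND 1) -> 0
  row 3 [0011]: (NOT 1 AND 1) -> 0
  row 4 [0100]: (NOT 0 AND 0) -> 0
  row 5 [0101]: (NOT 0 AND 0) -> 0
  row 6 [0110]: (NOT 1 AND 1) -> 0
  row 7 [0111]: (NOT 1 AND 1) -> 0
  row 8 [1000]: (NOT 0 AND 0) -> 0
  row 9 [1001]: (NOT 0 AND 0) -> 0
  row 10 [1010]: (NOT 1 AND 1) -> 0
  row 11 [1011]: (NOT 1 AND 1) -> 0
  row 12 [1100]: (NOT 0 AND 0) -> 0
  row 13 [1101]: (NOT 0 AND 0) -> 0
  row 14 [1110]: (NOT 1 AND 1) -> 0
  row 15 [1111]: (NOT 1 AND 1) -> 0
Full result column, 4 rows per line (P1,P2 fixed per line; P3,P4 runs 00..11 left to right):
  rows 0-3 [P1,P2=00]: 0000  = hex 0
  rows 4-7 [P1,P2=01]: 0000  = hex 0
  rows 8-11 [P1,P2=10]: 0000  = hex 0
  rows 12-15 [P1,P2=11]: 0000  = hex 0
Output column (row 0 .. row 15) = 0000000000000000
Output column grouped in 4s = 0000 0000 0000 0000 = 0x0000
Convert to decimal digit by digit (value = value*16 + digit):
  0 -> 0
  0*16 + 0 = 0
  0*16 + 0 = 0
  0*16 + 0 = 0
Decimal = 0

0


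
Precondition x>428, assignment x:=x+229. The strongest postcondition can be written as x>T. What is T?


Formula: sp(P, x:=E) = exists old_x. (x = E[old_x/x]) AND P[old_x/x] (old_x is the value of x before the assignment; eliminate old_x by solving x = E[old_x/x] for old_x)
Step 1: Precondition P: x>428, i.e. old_x > 428
Step 2: Assignment gives x = old_x + 229, so old_x = x - 229
Step 3: Substitute into P: x - 229 > 428
Step 4: Simplify: x > 428+229 = 657

657


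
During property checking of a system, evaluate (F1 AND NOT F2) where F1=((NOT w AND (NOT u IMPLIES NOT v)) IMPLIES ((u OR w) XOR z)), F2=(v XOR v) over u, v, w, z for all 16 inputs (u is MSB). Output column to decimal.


F1 = ((NOT w AND (NOT u IMPLIES NOT v)) IMPLIES ((u OR w) XOR z))
F2 = (v XOR v)
Counterexample to F1=>F2 is where F1=1 and F2=0.
Evaluate each row (bits = u,v,w,z, MSB first):
  row 0 [0000]: F1=0 F2=0 -> F1&~F2 -> 0
  row 1 [0001]: F1=1 F2=0 -> F1&~F2 -> 1
  row 2 [0010]: F1=1 F2=0 -> F1&~F2 -> 1
  row 3 [0011]: F1=1 F2=0 -> F1&~F2 -> 1
  row 4 [0100]: F1=1 F2=0 -> F1&~F2 -> 1
  row 5 [0101]: F1=1 F2=0 -> F1&~F2 -> 1
  row 6 [0110]: F1=1 F2=0 -> F1&~F2 -> 1
  row 7 [0111]: F1=1 F2=0 -> F1&~F2 -> 1
  row 8 [1000]: F1=1 F2=0 -> F1&~F2 -> 1
  row 9 [1001]: F1=0 F2=0 -> F1&~F2 -> 0
  row 10 [1010]: F1=1 F2=0 -> F1&~F2 -> 1
  row 11 [1011]: F1=1 F2=0 -> F1&~F2 -> 1
  row 12 [1100]: F1=1 F2=0 -> F1&~F2 -> 1
  row 13 [1101]: F1=0 F2=0 -> F1&~F2 -> 0
  row 14 [1110]: F1=1 F2=0 -> F1&~F2 -> 1
  row 15 [1111]: F1=1 F2=0 -> F1&~F2 -> 1
Full result column, 4 rows per line (u,v fixed per line; w,z runs 00..11 left to right):
  rows 0-3 [u,v=00]: 0111  = hex 7
  rows 4-7 [u,v=01]: 1111  = hex F
  rows 8-11 [u,v=10]: 1011  = hex B
  rows 12-15 [u,v=11]: 1011  = hex B
Counterexample vector (row 0 .. row 15) = 0111111110111011
Output column grouped in 4s = 0111 1111 1011 1011 = 0x7FBB
Convert to decimal digit by digit (value = value*16 + digit):
  7 -> 7
  7*16 + 15 (F) = 127
  127*16 + 11 (B) = 2043
  2043*16 + 11 (B) = 32699
Decimal = 32699

32699


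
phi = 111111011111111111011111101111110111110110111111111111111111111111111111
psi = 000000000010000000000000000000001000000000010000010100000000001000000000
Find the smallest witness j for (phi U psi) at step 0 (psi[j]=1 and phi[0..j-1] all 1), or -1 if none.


(phi U psi) at 0: need smallest j with psi[j]=1 and phi[i]=1 for all i in [0,j).
Scan from step 0:
  step 0: phi=1, psi=0 -> continue
  step 1: phi=1, psi=0 -> continue
  step 2: phi=1, psi=0 -> continue
  step 3: phi=1, psi=0 -> continue
  step 6: phi=0 -> phi-prefix broken from here
  step 10: psi=1 but phi already failed -> not a witness
  step 32: psi=1 but phi already failed -> not a witness
  step 43: psi=1 but phi already failed -> not a witness
  step 49: psi=1 but phi already failed -> not a witness
  step 51: psi=1 but phi already failed -> not a witness
  step 62: psi=1 but phi already failed -> not a witness
  end of trace: no witness -> -1
Witness step = -1

-1


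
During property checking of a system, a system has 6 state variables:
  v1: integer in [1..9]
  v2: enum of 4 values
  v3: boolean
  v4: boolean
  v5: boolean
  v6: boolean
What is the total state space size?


State space = product of domain sizes of all variables.
Domain sizes:
  v1 (integer in [1..9]): 9
  v2 (enum of 4 values): 4
  v3 (boolean): 2
  v4 (boolean): 2
  v5 (boolean): 2
  v6 (boolean): 2
Product = 9 * 4 * 2 * 2 * 2 * 2 = 576

576


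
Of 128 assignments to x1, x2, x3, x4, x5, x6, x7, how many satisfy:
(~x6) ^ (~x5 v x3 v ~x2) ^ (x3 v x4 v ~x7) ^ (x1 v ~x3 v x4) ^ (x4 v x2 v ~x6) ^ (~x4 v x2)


CNF with 6 clauses over 7 vars (128 assignments).
An assignment satisfies CNF iff every clause has >=1 true literal.
Check each row (bits = x1,x2,x3,x4,x5,x6,x7; clause T/F shown):
  row 0 [0000000]: clauses=TTTTTT -> 1
  row 1 [0000001]: clauses=TTFTTT -> 0
  row 2 [0000010]: clauses=FTTTFT -> 0
  row 3 [0000011]: clauses=FTFTFT -> 0
  row 4 [0000100]: clauses=TTTTTT -> 1
  (every remaining row is evaluated the same way; all 128 results are listed next)
Full result column, 8 rows per line (x1,x2,x3,x4 fixed per line; x5,x6,x7 runs 000..111 left to right):
  rows 0-7 [x1,x2,x3,x4=0000]: 10001000  (ones: 2)
  rows 8-15 [x1,x2,x3,x4=0001]: 00000000  (ones: 0)
  rows 16-23 [x1,x2,x3,x4=0010]: 00000000  (ones: 0)
  rows 24-31 [x1,x2,x3,x4=0011]: 00000000  (ones: 0)
  rows 32-39 [x1,x2,x3,x4=0100]: 10000000  (ones: 1)
  rows 40-47 [x1,x2,x3,x4=0101]: 11000000  (ones: 2)
  rows 48-55 [x1,x2,x3,x4=0110]: 00000000  (ones: 0)
  rows 56-63 [x1,x2,x3,x4=0111]: 11001100  (ones: 4)
  rows 64-71 [x1,x2,x3,x4=1000]: 10001000  (ones: 2)
  rows 72-79 [x1,x2,x3,x4=1001]: 00000000  (ones: 0)
  rows 80-87 [x1,x2,x3,x4=1010]: 11001100  (ones: 4)
  rows 88-95 [x1,x2,x3,x4=1011]: 00000000  (ones: 0)
  rows 96-103 [x1,x2,x3,x4=1100]: 10000000  (ones: 1)
  rows 104-111 [x1,x2,x3,x4=1101]: 11000000  (ones: 2)
  rows 112-119 [x1,x2,x3,x4=1110]: 11001100  (ones: 4)
  rows 120-127 [x1,x2,x3,x4=1111]: 11001100  (ones: 4)
Satisfying assignments = 2+0+0+0+1+2+0+4+2+0+4+0+1+2+4+4 = 26

26


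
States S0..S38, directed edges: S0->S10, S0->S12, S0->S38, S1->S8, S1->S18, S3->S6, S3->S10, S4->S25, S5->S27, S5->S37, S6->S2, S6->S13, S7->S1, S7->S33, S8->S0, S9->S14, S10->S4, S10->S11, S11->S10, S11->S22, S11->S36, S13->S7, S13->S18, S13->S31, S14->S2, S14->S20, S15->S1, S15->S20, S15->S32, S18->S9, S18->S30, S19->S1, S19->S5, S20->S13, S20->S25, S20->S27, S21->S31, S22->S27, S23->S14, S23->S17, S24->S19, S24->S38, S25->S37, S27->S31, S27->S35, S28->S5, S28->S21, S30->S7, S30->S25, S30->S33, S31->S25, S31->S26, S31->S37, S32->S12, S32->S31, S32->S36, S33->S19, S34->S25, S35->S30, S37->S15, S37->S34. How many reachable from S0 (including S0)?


BFS from S0:
  layer 0: {S0}
  layer 1: {S10, S12, S38}
  layer 2: {S4, S11}
  layer 3: {S22, S25, S36}
  layer 4: {S27, S37}
  layer 5: {S15, S31, S34, S35}
  layer 6: {S1, S20, S26, S30, S32}
  layer 7: {S7, S8, S13, S18, S33}
  layer 8: {S9, S19}
  layer 9: {S5, S14}
  layer 10: {S2}
Reachable set: {S0, S1, S2, S4, S5, S7, S8, S9, S10, S11, S12, S13, S14, S15, S18, S19, S20, S22, S25, S26, S27, S30, S31, S32, S33, S34, S35, S36, S37, S38}
Count = 30

30


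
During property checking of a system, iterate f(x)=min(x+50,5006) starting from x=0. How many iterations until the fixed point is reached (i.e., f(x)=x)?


Step 1: x=0, cap=5006, increment=50
Step 2: x grows by 50 each step until capped at 5006; fixed point is x=5006
Step 3: iterations = ceil(5006/50) = 101

101


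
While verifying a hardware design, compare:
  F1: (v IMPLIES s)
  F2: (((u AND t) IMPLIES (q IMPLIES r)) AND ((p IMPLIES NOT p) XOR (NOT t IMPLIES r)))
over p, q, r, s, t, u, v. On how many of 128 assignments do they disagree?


F1 = (v IMPLIES s)
F2 = (((u AND t) IMPLIES (q IMPLIES r)) AND ((p IMPLIES NOT p) XOR (NOT t IMPLIES r)))
Evaluate both on each of 128 rows (bits = p,q,r,s,t,u,v):
  row 0 [0000000]: F1=1 F2=1 -> 0
  row 1 [0000001]: F1=0 F2=1 (differ) -> 1
  row 2 [0000010]: F1=1 F2=1 -> 0
  row 3 [0000011]: F1=0 F2=1 (differ) -> 1
  row 4 [0000100]: F1=1 F2=0 (differ) -> 1
  (every remaining row is evaluated the same way; all 128 results are listed next)
Full result column, 8 rows per line (p,q,r,s fixed per line; t,u,v runs 000..111 left to right):
  rows 0-7 [p,q,r,s=0000]: 01011010  (ones: 4)
  rows 8-15 [p,q,r,s=0001]: 00001111  (ones: 4)
  rows 16-23 [p,q,r,s=0010]: 10101010  (ones: 4)
  rows 24-31 [p,q,r,s=0011]: 11111111  (ones: 8)
  rows 32-39 [p,q,r,s=0100]: 01011010  (ones: 4)
  rows 40-47 [p,q,r,s=0101]: 00001111  (ones: 4)
  rows 48-55 [p,q,r,s=0110]: 10101010  (ones: 4)
  rows 56-63 [p,q,r,s=0111]: 11111111  (ones: 8)
  rows 64-71 [p,q,r,s=1000]: 10100101  (ones: 4)
  rows 72-79 [p,q,r,s=1001]: 11110000  (ones: 4)
  rows 80-87 [p,q,r,s=1010]: 01010101  (ones: 4)
  rows 88-95 [p,q,r,s=1011]: 00000000  (ones: 0)
  rows 96-103 [p,q,r,s=1100]: 10100110  (ones: 4)
  rows 104-111 [p,q,r,s=1101]: 11110011  (ones: 6)
  rows 112-119 [p,q,r,s=1110]: 01010101  (ones: 4)
  rows 120-127 [p,q,r,s=1111]: 00000000  (ones: 0)
Disagreements = 4+4+4+8+4+4+4+8+4+4+4+0+4+6+4+0 = 66

66


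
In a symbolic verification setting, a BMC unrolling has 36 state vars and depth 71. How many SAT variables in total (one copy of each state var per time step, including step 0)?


BMC unrolls to depth k, creating one copy of each state var for steps 0..k.
Step count = 71 + 1 = 72 (steps 0 through 71)
Vars per step = 36
Total = 36 * 72 = 2592

2592


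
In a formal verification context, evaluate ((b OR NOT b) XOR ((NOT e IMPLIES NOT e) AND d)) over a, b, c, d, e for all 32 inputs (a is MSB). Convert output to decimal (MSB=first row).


Formula: ((b OR NOT b) XOR ((NOT e IMPLIES NOT e) AND d)) over a, b, c, d, e (32 rows)
Evaluate each row (bits = a,b,c,d,e, MSB first):
  row 0 [00000]: ((0 OR NOT 0) XOR ((NOT 0 IMPLIES NOT 0) AND 0)) -> 1
  row 1 [00001]: ((0 OR NOT 0) XOR ((NOT 1 IMPLIES NOT 1) AND 0)) -> 1
  row 2 [00010]: ((0 OR NOT 0) XOR ((NOT 0 IMPLIES NOT 0) AND 1)) -> 0
  row 3 [00011]: ((0 OR NOT 0) XOR ((NOT 1 IMPLIES NOT 1) AND 1)) -> 0
  row 4 [00100]: ((0 OR NOT 0) XOR ((NOT 0 IMPLIES NOT 0) AND 0)) -> 1
  row 5 [00101]: ((0 OR NOT 0) XOR ((NOT 1 IMPLIES NOT 1) AND 0)) -> 1
  row 6 [00110]: ((0 OR NOT 0) XOR ((NOT 0 IMPLIES NOT 0) AND 1)) -> 0
  row 7 [00111]: ((0 OR NOT 0) XOR ((NOT 1 IMPLIES NOT 1) AND 1)) -> 0
  row 8 [01000]: ((1 OR NOT 1) XOR ((NOT 0 IMPLIES NOT 0) AND 0)) -> 1
  row 9 [01001]: ((1 OR NOT 1) XOR ((NOT 1 IMPLIES NOT 1) AND 0)) -> 1
  row 10 [01010]: ((1 OR NOT 1) XOR ((NOT 0 IMPLIES NOT 0) AND 1)) -> 0
  row 11 [01011]: ((1 OR NOT 1) XOR ((NOT 1 IMPLIES NOT 1) AND 1)) -> 0
  row 12 [01100]: ((1 OR NOT 1) XOR ((NOT 0 IMPLIES NOT 0) AND 0)) -> 1
  row 13 [01101]: ((1 OR NOT 1) XOR ((NOT 1 IMPLIES NOT 1) AND 0)) -> 1
  row 14 [01110]: ((1 OR NOT 1) XOR ((NOT 0 IMPLIES NOT 0) AND 1)) -> 0
  row 15 [01111]: ((1 OR NOT 1) XOR ((NOT 1 IMPLIES NOT 1) AND 1)) -> 0
  row 16 [10000]: ((0 OR NOT 0) XOR ((NOT 0 IMPLIES NOT 0) AND 0)) -> 1
  row 17 [10001]: ((0 OR NOT 0) XOR ((NOT 1 IMPLIES NOT 1) AND 0)) -> 1
  row 18 [10010]: ((0 OR NOT 0) XOR ((NOT 0 IMPLIES NOT 0) AND 1)) -> 0
  row 19 [10011]: ((0 OR NOT 0) XOR ((NOT 1 IMPLIES NOT 1) AND 1)) -> 0
  row 20 [10100]: ((0 OR NOT 0) XOR ((NOT 0 IMPLIES NOT 0) AND 0)) -> 1
  row 21 [10101]: ((0 OR NOT 0) XOR ((NOT 1 IMPLIES NOT 1) AND 0)) -> 1
  row 22 [10110]: ((0 OR NOT 0) XOR ((NOT 0 IMPLIES NOT 0) AND 1)) -> 0
  row 23 [10111]: ((0 OR NOT 0) XOR ((NOT 1 IMPLIES NOT 1) AND 1)) -> 0
  row 24 [11000]: ((1 OR NOT 1) XOR ((NOT 0 IMPLIES NOT 0) AND 0)) -> 1
  row 25 [11001]: ((1 OR NOT 1) XOR ((NOT 1 IMPLIES NOT 1) AND 0)) -> 1
  row 26 [11010]: ((1 OR NOT 1) XOR ((NOT 0 IMPLIES NOT 0) AND 1)) -> 0
  row 27 [11011]: ((1 OR NOT 1) XOR ((NOT 1 IMPLIES NOT 1) AND 1)) -> 0
  row 28 [11100]: ((1 OR NOT 1) XOR ((NOT 0 IMPLIES NOT 0) AND 0)) -> 1
  row 29 [11101]: ((1 OR NOT 1) XOR ((NOT 1 IMPLIES NOT 1) AND 0)) -> 1
  row 30 [11110]: ((1 OR NOT 1) XOR ((NOT 0 IMPLIES NOT 0) AND 1)) -> 0
  row 31 [11111]: ((1 OR NOT 1) XOR ((NOT 1 IMPLIES NOT 1) AND 1)) -> 0
Full result column, 4 rows per line (a,b,c fixed per line; d,e runs 00..11 left to right):
  rows 0-3 [a,b,c=000]: 1100  = hex C
  rows 4-7 [a,b,c=001]: 1100  = hex C
  rows 8-11 [a,b,c=010]: 1100  = hex C
  rows 12-15 [a,b,c=011]: 1100  = hex C
  rows 16-19 [a,b,c=100]: 1100  = hex C
  rows 20-23 [a,b,c=101]: 1100  = hex C
  rows 24-27 [a,b,c=110]: 1100  = hex C
  rows 28-31 [a,b,c=111]: 1100  = hex C
Output column (row 0 .. row 31) = 11001100110011001100110011001100
Output column grouped in 4s = 1100 1100 1100 1100 1100 1100 1100 1100 = 0xCCCCCCCC
Convert to decimal digit by digit (value = value*16 + digit):
  C -> 12
  12*16 + 12 (C) = 204
  204*16 + 12 (C) = 3276
  3276*16 + 12 (C) = 52428
  52428*16 + 12 (C) = 838860
  838860*16 + 12 (C) = 13421772
  13421772*16 + 12 (C) = 214748364
  214748364*16 + 12 (C) = 3435973836
Decimal = 3435973836

3435973836


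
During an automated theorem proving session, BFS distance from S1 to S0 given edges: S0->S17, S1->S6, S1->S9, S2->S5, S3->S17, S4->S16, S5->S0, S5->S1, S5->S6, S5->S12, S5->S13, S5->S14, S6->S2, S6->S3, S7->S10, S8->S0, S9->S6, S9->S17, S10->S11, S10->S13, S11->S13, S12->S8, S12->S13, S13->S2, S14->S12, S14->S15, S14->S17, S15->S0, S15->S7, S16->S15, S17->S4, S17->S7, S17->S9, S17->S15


BFS layer-by-layer from S1:
  dist 0: {S1}
  dist 1: {S6, S9}
  dist 2: {S2, S3, S17}
  dist 3: {S4, S5, S7, S15}
  dist 4: {S0, S10, S12, S13, S14, S16}
  -> S0 reached at distance 4
Shortest path length = 4

4


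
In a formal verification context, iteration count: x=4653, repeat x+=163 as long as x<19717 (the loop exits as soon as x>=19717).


Step 1: x goes from 4653 toward 19717 by 163; the body runs while x<19717, so iterations = ceil((bound-start)/step)
Step 2: Distance=15064
Step 3: ceil(15064/163)=93

93
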